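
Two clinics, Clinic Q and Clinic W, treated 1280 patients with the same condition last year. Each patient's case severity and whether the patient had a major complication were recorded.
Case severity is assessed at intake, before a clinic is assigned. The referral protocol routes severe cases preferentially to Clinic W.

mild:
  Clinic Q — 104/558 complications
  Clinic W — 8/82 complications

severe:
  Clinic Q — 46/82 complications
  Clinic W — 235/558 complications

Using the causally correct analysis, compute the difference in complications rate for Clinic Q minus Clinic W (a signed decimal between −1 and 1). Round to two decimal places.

+0.11

Within every case severity level Clinic W has the lower rate, yet pooled Clinic Q does — Simpson's reversal.
Case severity differs across clinics for reasons unrelated to any effect of the clinic itself, and it separately predicts the outcome — a classic confounder. We must compare within case severity levels.
Adjusting over the population distribution of case severity: 0.500·(0.186−0.098) + 0.500·(0.561−0.421) = +0.114.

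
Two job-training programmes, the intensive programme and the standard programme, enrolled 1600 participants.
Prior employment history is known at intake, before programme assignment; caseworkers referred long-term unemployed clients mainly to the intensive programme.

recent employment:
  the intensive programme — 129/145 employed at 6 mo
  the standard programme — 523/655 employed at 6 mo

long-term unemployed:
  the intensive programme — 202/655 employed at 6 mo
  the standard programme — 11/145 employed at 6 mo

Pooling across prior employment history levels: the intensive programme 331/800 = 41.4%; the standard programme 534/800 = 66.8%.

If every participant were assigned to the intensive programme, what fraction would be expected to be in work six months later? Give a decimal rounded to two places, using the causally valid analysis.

Within every prior employment history level the intensive programme has the higher rate, yet pooled the standard programme does — Simpson's reversal.
The imbalance in prior employment history arose from how participants were allocated, not from anything the programme did; and prior employment history independently affects the outcome. The pooled gap is confounded — condition on prior employment history.
Standardising the intensive programme to the population prior employment history mix: 0.500·129/145 + 0.500·202/655 = 0.599.

0.60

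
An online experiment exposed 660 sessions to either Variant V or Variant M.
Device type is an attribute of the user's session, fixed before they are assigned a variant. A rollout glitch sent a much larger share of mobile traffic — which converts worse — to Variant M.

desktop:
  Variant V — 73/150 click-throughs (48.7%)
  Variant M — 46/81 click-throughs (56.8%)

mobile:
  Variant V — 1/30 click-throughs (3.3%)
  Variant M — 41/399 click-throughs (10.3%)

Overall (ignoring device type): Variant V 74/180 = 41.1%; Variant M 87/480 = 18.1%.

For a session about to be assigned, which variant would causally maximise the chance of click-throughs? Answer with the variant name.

Variant M

The stratified and pooled comparisons disagree (Variant M wins within each device type; Variant V wins overall), so the answer turns on the causal role of device type.
Nothing the variant does changes device type; the imbalance is an allocation artefact. With device type also predicting the outcome, the pooled figure is confounded, and the within-stratum comparison is the causal one.
Within each level — desktop: 48.7% vs 56.8%; mobile: 3.3% vs 10.3% — Variant M is higher every time.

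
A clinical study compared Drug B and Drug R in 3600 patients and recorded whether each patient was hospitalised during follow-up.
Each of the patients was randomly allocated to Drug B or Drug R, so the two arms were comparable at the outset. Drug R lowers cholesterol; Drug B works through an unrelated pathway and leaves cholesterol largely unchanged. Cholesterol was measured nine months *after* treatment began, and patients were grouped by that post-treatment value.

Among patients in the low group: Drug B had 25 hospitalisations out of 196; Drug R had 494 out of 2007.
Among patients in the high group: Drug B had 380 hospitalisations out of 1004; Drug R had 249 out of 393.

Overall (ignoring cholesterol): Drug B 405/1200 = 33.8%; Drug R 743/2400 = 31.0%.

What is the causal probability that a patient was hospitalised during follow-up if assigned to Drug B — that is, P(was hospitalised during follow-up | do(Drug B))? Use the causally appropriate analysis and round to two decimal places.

Cholesterol here is a post-treatment variable shaped by the drug; conditioning on it would introduce bias rather than remove it. The overall comparison is the causal one.
So P(outcome | do(Drug B)) is just the pooled rate for Drug B: 405/1200 = 0.338.

0.34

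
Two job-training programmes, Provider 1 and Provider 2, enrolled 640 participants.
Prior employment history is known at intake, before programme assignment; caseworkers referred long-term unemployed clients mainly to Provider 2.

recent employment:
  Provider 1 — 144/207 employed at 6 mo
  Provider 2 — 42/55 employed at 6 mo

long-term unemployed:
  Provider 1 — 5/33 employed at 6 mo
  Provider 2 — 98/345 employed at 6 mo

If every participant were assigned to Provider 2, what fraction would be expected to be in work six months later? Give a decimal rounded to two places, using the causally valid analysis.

The prior employment history-specific comparison favours Provider 2 throughout, but the pooled figures favour Provider 1. The question is whether to condition on prior employment history.
Since prior employment history is a pre-existing factor (not a product of the programme) and it affects the outcome on its own, it is a confounder. The stratified rates, not the pooled rate, identify the causal effect.
Standardising Provider 2 to the population prior employment history mix: 0.409·42/55 + 0.591·98/345 = 0.480.

0.48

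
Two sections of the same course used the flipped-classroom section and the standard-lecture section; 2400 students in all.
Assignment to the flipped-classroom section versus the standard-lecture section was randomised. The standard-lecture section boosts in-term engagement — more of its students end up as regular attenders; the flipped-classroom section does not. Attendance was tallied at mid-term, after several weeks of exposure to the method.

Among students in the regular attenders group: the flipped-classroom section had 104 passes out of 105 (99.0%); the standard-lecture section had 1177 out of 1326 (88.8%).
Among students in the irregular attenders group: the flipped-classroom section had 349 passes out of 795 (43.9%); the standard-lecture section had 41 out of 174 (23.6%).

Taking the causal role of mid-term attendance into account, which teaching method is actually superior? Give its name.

Mid-term attendance lies on the pathway teaching method → mid-term attendance → outcome, so adjusting for it blocks the indirect effect. For the total causal effect of teaching method, use the unadjusted pooled rates.
Pooled: the flipped-classroom section 50.3% vs the standard-lecture section 81.2%; the standard-lecture section is higher overall.

the standard-lecture section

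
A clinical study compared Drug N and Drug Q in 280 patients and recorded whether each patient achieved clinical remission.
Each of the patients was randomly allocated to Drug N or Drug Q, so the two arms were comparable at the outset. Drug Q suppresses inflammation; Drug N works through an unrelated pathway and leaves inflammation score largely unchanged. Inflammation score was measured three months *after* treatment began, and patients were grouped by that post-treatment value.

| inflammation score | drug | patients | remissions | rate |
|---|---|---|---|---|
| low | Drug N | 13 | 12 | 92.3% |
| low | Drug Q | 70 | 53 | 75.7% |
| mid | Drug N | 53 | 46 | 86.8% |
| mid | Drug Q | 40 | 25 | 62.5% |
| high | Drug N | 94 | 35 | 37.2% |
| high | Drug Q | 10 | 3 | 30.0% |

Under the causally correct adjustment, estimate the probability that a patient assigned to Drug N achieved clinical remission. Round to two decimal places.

Within every inflammation score level Drug N has the higher rate, yet pooled Drug Q does — Simpson's reversal.
Stratifying would compare drugs among patients the drugs themselves sorted into inflammation score groups — a form of selection on an intermediate. The unconditioned pooled rates give the total causal effect.
So P(outcome | do(Drug N)) is just the pooled rate for Drug N: 93/160 = 0.581.

0.58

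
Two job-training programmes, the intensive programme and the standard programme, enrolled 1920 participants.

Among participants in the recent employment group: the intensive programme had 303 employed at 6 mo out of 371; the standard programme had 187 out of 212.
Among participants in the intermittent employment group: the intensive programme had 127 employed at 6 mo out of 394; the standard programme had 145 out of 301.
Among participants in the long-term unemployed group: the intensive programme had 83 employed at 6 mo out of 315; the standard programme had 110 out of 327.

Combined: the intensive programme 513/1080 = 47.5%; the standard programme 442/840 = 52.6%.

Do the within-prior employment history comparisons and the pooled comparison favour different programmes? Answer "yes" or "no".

no

Within each prior employment history level (recent employment 81.7% vs 88.2%; intermittent employment 32.2% vs 48.2%; long-term unemployed 26.3% vs 33.6%), the standard programme has the higher rate every time. Pooled: 47.5% vs 52.6% — the standard programme has the higher rate overall. They agree.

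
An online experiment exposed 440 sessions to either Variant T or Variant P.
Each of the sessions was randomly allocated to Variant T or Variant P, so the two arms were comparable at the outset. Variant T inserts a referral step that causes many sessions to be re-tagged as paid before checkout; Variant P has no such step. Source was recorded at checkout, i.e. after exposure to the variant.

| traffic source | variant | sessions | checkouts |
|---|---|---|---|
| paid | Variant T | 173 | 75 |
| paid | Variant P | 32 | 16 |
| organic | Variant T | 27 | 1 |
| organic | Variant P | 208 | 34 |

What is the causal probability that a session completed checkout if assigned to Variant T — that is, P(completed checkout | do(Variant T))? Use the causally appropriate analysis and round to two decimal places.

0.38

Within every traffic source level Variant P has the higher rate, yet pooled Variant T does — Simpson's reversal.
Traffic source here is a post-treatment variable shaped by the variant; conditioning on it would introduce bias rather than remove it. The overall comparison is the causal one.
So P(outcome | do(Variant T)) is just the pooled rate for Variant T: 76/200 = 0.380.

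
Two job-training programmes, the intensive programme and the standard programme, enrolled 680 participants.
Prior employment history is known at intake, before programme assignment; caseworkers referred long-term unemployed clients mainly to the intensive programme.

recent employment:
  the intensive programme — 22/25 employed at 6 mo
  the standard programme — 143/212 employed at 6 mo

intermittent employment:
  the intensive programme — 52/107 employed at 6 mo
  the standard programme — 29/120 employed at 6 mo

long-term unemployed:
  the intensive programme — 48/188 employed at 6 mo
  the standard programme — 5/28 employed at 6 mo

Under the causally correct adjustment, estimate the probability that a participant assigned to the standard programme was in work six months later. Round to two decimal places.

Since prior employment history is a pre-existing factor (not a product of the programme) and it affects the outcome on its own, it is a confounder. The stratified rates, not the pooled rate, identify the causal effect.
Standardising the standard programme to the population prior employment history mix: 0.349·143/212 + 0.334·29/120 + 0.318·5/28 = 0.372.

0.37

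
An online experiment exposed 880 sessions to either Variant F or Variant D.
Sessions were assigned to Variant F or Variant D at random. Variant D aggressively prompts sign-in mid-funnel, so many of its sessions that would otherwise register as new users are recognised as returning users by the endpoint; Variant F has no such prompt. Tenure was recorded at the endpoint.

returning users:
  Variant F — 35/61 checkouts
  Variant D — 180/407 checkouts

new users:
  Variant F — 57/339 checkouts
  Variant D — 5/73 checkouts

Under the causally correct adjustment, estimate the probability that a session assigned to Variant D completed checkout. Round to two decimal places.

0.39

The distribution of user tenure is itself part of what the variant does — it is an intermediate outcome. Holding it fixed would remove that part of the effect; the total effect is the pooled difference.
So P(outcome | do(Variant D)) is just the pooled rate for Variant D: 185/480 = 0.385.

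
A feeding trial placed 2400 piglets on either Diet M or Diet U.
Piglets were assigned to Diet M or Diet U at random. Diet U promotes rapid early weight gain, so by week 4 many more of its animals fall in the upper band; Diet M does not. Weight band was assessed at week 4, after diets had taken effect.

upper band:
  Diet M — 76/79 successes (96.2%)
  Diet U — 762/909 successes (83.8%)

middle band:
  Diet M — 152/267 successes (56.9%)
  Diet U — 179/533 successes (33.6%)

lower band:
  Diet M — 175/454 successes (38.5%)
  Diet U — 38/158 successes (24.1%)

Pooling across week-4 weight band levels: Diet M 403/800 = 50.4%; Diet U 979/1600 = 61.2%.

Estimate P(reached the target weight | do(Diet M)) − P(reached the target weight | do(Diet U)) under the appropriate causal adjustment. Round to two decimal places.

The stratified and pooled comparisons disagree (Diet M wins within each week-4 weight band; Diet U wins overall), so the answer turns on the causal role of week-4 weight band.
Stratifying would compare diets among piglets the diets themselves sorted into week-4 weight band groups — a form of selection on an intermediate. The unconditioned pooled rates give the total causal effect.
The causal difference is the pooled difference: 0.504 − 0.612 = -0.108.

-0.11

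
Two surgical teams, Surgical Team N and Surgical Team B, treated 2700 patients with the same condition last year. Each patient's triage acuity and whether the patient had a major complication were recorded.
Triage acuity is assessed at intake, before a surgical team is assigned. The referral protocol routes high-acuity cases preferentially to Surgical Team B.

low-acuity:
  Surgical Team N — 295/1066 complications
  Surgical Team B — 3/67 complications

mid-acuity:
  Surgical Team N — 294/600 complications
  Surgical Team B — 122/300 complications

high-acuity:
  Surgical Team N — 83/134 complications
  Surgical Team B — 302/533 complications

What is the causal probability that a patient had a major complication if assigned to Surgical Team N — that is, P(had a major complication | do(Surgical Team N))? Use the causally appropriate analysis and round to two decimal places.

0.43

The stratified and pooled comparisons disagree (Surgical Team B wins within each triage acuity; Surgical Team N wins overall), so the answer turns on the causal role of triage acuity.
Nothing the surgical team does changes triage acuity; the imbalance is an allocation artefact. With triage acuity also predicting the outcome, the pooled figure is confounded, and the within-stratum comparison is the causal one.
Standardising Surgical Team N to the population triage acuity mix: 0.420·295/1066 + 0.333·294/600 + 0.247·83/134 = 0.432.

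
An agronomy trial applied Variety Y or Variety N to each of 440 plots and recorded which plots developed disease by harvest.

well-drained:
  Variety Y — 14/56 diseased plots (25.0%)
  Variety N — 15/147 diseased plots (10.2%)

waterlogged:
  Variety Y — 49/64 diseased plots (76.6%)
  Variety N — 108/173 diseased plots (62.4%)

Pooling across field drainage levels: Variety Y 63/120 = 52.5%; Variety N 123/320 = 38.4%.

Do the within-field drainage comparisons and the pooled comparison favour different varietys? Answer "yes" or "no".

Within each field drainage level (well-drained 25.0% vs 10.2%; waterlogged 76.6% vs 62.4%), Variety N has the lower rate every time. Pooled: 52.5% vs 38.4% — Variety N has the lower rate overall. They agree.

no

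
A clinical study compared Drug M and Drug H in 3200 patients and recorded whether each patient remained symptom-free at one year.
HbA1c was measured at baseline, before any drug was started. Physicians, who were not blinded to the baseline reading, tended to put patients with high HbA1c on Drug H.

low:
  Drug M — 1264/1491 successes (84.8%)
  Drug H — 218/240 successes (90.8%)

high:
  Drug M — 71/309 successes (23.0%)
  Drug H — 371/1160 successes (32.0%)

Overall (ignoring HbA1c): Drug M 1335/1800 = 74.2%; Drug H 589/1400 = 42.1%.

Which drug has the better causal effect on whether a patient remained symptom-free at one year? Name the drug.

Drug H

The HbA1c-specific comparison favours Drug H throughout, but the pooled figures favour Drug M. The question is whether to condition on HbA1c.
HbA1c satisfies the back-door criterion: it is not a descendant of the drug, and it blocks the spurious path from drug to outcome. Adjusting for it (i.e., using the within-HbA1c rates) gives the causal effect.
Within each level — low: 84.8% vs 90.8%; high: 23.0% vs 32.0% — Drug H is higher every time.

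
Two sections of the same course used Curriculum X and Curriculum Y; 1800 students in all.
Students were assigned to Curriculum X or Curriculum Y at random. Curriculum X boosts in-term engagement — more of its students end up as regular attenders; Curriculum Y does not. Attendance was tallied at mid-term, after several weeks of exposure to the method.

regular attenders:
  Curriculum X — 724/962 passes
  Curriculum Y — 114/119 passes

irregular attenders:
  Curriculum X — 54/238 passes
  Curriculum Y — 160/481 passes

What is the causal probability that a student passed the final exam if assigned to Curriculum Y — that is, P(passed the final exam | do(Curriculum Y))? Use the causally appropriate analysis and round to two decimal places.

0.46

Curriculum Y is higher inside every mid-term attendance stratum but Curriculum X is higher in aggregate. Whether to stratify depends on how mid-term attendance relates to the teaching method.
Mid-term attendance here is a post-treatment variable shaped by the teaching method; conditioning on it would introduce bias rather than remove it. The overall comparison is the causal one.
So P(outcome | do(Curriculum Y)) is just the pooled rate for Curriculum Y: 274/600 = 0.457.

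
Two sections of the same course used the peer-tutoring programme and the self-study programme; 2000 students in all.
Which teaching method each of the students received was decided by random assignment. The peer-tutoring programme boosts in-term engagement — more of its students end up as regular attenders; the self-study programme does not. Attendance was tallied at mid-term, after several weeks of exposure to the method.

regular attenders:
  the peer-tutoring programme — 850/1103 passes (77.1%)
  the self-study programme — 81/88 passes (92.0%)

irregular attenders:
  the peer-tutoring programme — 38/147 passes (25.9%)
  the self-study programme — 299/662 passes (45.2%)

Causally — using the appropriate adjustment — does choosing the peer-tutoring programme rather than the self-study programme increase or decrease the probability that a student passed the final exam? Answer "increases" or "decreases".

the self-study programme is higher inside every mid-term attendance stratum but the peer-tutoring programme is higher in aggregate. Whether to stratify depends on how mid-term attendance relates to the teaching method.
Because the teaching method influences mid-term attendance, mid-term attendance is a post-treatment mediator, not a confounder. Stratifying on it would bias the estimate; the causal effect is the crude pooled difference.
Pooled: the peer-tutoring programme 71.0% vs the self-study programme 50.7%; the peer-tutoring programme is higher overall.

increases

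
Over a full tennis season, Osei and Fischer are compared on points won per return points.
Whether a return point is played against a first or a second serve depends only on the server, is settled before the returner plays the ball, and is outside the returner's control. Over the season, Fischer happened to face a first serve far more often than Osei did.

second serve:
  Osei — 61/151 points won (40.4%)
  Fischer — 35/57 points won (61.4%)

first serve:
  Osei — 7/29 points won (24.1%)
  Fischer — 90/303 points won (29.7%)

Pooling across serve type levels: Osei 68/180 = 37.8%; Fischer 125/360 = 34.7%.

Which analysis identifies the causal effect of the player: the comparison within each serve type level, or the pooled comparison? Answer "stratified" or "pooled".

stratified

Here serve type is a common cause — it drives both which player a case falls under and the outcome. The crude comparison mixes populations; the stratum-specific rates are the causally relevant ones.
Within each level — second serve: 40.4% vs 61.4%; first serve: 24.1% vs 29.7% — Fischer is higher every time.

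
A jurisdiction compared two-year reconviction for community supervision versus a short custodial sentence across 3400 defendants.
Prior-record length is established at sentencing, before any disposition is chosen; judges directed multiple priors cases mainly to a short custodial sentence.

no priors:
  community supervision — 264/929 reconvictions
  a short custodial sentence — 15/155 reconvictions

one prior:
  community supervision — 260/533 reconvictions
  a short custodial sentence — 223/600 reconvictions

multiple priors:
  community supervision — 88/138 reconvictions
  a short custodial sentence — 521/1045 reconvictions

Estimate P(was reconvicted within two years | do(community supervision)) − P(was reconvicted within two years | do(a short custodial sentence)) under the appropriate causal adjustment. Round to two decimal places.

+0.15

Nothing the disposition does changes prior-record length; the imbalance is an allocation artefact. With prior-record length also predicting the outcome, the pooled figure is confounded, and the within-stratum comparison is the causal one.
Adjusting over the population distribution of prior-record length: 0.319·(0.284−0.097) + 0.333·(0.488−0.372) + 0.348·(0.638−0.499) = +0.147.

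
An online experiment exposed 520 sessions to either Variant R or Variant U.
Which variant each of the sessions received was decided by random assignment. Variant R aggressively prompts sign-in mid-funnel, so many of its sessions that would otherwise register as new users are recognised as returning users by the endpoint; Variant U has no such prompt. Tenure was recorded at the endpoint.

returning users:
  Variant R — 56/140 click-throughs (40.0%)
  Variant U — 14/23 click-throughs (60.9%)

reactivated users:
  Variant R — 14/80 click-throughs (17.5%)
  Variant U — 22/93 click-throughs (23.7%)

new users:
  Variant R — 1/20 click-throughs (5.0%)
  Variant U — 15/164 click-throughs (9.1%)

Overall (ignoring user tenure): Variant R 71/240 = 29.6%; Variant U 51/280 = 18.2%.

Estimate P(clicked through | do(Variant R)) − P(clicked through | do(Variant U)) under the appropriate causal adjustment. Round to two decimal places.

User tenure here is a post-treatment variable shaped by the variant; conditioning on it would introduce bias rather than remove it. The overall comparison is the causal one.
The causal difference is the pooled difference: 0.296 − 0.182 = +0.114.

+0.11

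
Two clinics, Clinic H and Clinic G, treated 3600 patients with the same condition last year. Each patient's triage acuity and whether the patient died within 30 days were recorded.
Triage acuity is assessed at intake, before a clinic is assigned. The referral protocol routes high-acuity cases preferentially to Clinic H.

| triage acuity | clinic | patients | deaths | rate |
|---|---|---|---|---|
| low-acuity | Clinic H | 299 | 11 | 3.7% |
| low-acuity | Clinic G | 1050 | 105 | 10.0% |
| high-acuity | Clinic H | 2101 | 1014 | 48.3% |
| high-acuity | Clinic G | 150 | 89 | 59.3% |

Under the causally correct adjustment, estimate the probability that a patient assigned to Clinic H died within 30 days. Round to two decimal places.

0.32

Clinic H is lower inside every triage acuity stratum but Clinic G is lower in aggregate. Whether to stratify depends on how triage acuity relates to the clinic.
Nothing the clinic does changes triage acuity; the imbalance is an allocation artefact. With triage acuity also predicting the outcome, the pooled figure is confounded, and the within-stratum comparison is the causal one.
Standardising Clinic H to the population triage acuity mix: 0.375·11/299 + 0.625·1014/2101 = 0.316.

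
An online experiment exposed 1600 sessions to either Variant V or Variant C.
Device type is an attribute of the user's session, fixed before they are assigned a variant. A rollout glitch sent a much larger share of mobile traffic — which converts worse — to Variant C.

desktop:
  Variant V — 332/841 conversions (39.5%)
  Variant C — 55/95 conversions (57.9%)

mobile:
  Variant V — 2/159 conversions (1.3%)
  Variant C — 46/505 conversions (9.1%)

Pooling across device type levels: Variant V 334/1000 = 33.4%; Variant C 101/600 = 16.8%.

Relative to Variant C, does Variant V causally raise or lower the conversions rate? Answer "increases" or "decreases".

The device type-specific comparison favours Variant C throughout, but the pooled figures favour Variant V. The question is whether to condition on device type.
Device type is set before the variant has any effect — it is not caused by the variant — and it independently drives the outcome. That makes it a confounder, so the causal comparison is within device type levels.
Within each level — desktop: 39.5% vs 57.9%; mobile: 1.3% vs 9.1% — Variant C is higher every time.

decreases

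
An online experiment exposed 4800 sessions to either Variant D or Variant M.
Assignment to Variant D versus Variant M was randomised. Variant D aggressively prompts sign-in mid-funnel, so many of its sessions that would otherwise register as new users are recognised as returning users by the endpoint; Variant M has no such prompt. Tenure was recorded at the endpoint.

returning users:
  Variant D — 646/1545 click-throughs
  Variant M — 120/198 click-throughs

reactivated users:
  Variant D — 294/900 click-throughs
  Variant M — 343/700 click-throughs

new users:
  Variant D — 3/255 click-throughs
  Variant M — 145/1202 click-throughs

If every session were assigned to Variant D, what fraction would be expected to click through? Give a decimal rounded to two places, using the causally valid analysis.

The user tenure-specific comparison favours Variant M throughout, but the pooled figures favour Variant D. The question is whether to condition on user tenure.
User tenure is downstream of the variant. One should not condition on a consequence of treatment, so the overall rates are the right comparison.
So P(outcome | do(Variant D)) is just the pooled rate for Variant D: 943/2700 = 0.349.

0.35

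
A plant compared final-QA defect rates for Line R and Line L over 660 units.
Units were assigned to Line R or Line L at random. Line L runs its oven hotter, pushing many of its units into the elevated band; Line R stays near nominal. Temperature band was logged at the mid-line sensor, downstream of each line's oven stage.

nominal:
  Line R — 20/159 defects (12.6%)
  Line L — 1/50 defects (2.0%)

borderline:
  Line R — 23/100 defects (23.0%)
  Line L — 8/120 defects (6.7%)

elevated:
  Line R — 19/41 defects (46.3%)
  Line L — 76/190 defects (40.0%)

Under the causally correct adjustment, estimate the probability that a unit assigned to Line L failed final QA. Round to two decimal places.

0.24

Line L is lower inside every in-process temperature band stratum but Line R is lower in aggregate. Whether to stratify depends on how in-process temperature band relates to the line.
The distribution of in-process temperature band is itself part of what the line does — it is an intermediate outcome. Holding it fixed would remove that part of the effect; the total effect is the pooled difference.
So P(outcome | do(Line L)) is just the pooled rate for Line L: 85/360 = 0.236.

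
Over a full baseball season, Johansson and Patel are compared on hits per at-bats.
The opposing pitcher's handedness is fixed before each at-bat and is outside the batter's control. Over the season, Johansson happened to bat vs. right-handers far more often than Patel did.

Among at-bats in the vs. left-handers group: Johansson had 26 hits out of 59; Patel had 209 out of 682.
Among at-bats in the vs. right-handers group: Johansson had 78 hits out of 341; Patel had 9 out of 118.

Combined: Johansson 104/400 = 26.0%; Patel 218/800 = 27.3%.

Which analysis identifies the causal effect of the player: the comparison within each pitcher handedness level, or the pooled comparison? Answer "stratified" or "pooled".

The imbalance in pitcher handedness arose from how at-bats were allocated, not from anything the player did; and pitcher handedness independently affects the outcome. The pooled gap is confounded — condition on pitcher handedness.
Within each level — vs. left-handers: 44.1% vs 30.6%; vs. right-handers: 22.9% vs 7.6% — Johansson is higher every time.

stratified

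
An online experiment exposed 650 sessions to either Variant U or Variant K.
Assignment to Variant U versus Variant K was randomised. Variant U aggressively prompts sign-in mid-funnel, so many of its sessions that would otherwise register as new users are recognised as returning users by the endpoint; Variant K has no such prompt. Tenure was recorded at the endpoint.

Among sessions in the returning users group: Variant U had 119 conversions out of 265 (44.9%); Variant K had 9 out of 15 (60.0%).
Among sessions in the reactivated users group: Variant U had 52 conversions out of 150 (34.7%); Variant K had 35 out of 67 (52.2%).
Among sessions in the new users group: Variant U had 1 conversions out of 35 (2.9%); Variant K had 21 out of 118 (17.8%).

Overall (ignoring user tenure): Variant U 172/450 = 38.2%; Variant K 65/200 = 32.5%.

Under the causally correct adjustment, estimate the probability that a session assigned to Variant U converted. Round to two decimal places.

Stratifying would compare variants among sessions the variants themselves sorted into user tenure groups — a form of selection on an intermediate. The unconditioned pooled rates give the total causal effect.
So P(outcome | do(Variant U)) is just the pooled rate for Variant U: 172/450 = 0.382.

0.38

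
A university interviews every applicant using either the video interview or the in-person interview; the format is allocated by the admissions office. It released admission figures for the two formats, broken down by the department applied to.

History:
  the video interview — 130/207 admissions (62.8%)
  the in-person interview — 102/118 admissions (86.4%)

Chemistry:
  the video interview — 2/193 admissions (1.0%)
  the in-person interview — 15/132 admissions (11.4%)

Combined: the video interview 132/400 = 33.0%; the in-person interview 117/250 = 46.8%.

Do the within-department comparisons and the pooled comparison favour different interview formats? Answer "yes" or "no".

no

Within each department level (History 62.8% vs 86.4%; Chemistry 1.0% vs 11.4%), the in-person interview has the higher rate every time. Pooled: 33.0% vs 46.8% — the in-person interview has the higher rate overall. They agree.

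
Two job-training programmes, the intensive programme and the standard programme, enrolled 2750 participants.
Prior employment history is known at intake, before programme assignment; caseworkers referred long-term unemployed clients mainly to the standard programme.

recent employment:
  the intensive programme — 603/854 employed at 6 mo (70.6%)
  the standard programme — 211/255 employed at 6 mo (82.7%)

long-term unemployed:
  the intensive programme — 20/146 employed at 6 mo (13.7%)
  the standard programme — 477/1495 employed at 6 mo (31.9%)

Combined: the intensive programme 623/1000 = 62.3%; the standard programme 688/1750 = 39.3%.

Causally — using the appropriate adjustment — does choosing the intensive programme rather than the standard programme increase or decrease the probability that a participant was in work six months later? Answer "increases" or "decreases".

decreases

Since prior employment history is a pre-existing factor (not a product of the programme) and it affects the outcome on its own, it is a confounder. The stratified rates, not the pooled rate, identify the causal effect.
Within each level — recent employment: 70.6% vs 82.7%; long-term unemployed: 13.7% vs 31.9% — the standard programme is higher every time.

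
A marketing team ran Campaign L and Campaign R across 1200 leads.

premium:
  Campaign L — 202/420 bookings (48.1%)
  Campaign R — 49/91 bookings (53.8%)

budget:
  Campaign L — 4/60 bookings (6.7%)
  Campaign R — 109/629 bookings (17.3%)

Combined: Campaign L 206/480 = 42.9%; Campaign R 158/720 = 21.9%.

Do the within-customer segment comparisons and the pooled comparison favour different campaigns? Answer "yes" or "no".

Within each customer segment level (premium 48.1% vs 53.8%; budget 6.7% vs 17.3%), Campaign R has the higher rate every time. Pooled: 42.9% vs 21.9% — Campaign L has the higher rate overall. The two comparisons disagree.

yes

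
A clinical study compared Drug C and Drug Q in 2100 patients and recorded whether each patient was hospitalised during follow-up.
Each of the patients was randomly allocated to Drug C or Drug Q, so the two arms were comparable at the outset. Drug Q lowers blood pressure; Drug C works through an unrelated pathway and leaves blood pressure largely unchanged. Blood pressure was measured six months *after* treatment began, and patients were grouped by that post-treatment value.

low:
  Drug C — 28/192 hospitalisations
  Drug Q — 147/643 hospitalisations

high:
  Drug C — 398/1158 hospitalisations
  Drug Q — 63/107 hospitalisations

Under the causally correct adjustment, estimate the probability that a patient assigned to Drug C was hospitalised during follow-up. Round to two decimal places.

The blood pressure-specific comparison favours Drug C throughout, but the pooled figures favour Drug Q. The question is whether to condition on blood pressure.
Blood pressure is recorded after the drug and is itself shifted by it — it sits on the causal path from drug to outcome. Conditioning on a mediator would strip out part of the effect we want; the pooled comparison gives the total causal effect.
So P(outcome | do(Drug C)) is just the pooled rate for Drug C: 426/1350 = 0.316.

0.32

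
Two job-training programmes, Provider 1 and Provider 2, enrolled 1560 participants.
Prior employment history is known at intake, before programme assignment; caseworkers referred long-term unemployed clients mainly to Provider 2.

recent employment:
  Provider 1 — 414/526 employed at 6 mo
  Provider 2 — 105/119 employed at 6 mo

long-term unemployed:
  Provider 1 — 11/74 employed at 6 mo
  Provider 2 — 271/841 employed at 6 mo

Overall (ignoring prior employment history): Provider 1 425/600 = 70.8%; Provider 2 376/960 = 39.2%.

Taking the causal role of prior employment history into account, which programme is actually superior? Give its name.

Provider 2

Provider 2 is higher inside every prior employment history stratum but Provider 1 is higher in aggregate. Whether to stratify depends on how prior employment history relates to the programme.
Nothing the programme does changes prior employment history; the imbalance is an allocation artefact. With prior employment history also predicting the outcome, the pooled figure is confounded, and the within-stratum comparison is the causal one.
Within each level — recent employment: 78.7% vs 88.2%; long-term unemployed: 14.9% vs 32.2% — Provider 2 is higher every time.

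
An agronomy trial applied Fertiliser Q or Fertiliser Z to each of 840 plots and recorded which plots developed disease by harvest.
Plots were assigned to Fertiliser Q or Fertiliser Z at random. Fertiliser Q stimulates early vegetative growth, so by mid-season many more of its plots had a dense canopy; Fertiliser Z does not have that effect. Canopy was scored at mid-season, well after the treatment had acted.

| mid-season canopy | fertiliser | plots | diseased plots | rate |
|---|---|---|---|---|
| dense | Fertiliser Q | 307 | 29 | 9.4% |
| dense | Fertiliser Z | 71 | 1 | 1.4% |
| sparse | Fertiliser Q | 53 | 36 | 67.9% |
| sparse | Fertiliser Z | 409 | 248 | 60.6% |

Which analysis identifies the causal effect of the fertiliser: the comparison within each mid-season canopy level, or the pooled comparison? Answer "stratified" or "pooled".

Within every mid-season canopy level Fertiliser Z has the lower rate, yet pooled Fertiliser Q does — Simpson's reversal.
Mid-season canopy is recorded after the fertiliser and is itself shifted by it — it sits on the causal path from fertiliser to outcome. Conditioning on a mediator would strip out part of the effect we want; the pooled comparison gives the total causal effect.
Pooled: Fertiliser Q 18.1% vs Fertiliser Z 51.9%; Fertiliser Q is lower overall.

pooled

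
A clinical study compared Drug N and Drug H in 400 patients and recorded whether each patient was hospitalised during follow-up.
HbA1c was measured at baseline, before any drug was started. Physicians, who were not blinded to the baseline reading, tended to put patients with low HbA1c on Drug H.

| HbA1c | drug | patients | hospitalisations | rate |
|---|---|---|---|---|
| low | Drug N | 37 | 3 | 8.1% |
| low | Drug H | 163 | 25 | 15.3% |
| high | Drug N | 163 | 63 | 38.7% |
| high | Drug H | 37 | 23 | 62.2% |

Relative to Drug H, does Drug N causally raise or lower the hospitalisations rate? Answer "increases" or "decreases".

decreases

The imbalance in HbA1c arose from how patients were allocated, not from anything the drug did; and HbA1c independently affects the outcome. The pooled gap is confounded — condition on HbA1c.
Within each level — low: 8.1% vs 15.3%; high: 38.7% vs 62.2% — Drug N is lower every time.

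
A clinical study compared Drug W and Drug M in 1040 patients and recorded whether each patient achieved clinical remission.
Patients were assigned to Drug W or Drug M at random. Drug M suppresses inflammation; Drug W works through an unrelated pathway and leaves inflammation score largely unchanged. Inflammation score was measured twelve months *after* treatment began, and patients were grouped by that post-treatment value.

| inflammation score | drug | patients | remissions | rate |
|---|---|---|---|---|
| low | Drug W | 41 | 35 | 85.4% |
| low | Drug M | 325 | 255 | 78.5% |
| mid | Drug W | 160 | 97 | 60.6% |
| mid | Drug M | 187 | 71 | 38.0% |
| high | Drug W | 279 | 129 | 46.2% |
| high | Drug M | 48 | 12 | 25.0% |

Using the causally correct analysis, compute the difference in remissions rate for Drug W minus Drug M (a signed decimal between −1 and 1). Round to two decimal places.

-0.06

The inflammation score-specific comparison favours Drug W throughout, but the pooled figures favour Drug M. The question is whether to condition on inflammation score.
The distribution of inflammation score is itself part of what the drug does — it is an intermediate outcome. Holding it fixed would remove that part of the effect; the total effect is the pooled difference.
The causal difference is the pooled difference: 0.544 − 0.604 = -0.060.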